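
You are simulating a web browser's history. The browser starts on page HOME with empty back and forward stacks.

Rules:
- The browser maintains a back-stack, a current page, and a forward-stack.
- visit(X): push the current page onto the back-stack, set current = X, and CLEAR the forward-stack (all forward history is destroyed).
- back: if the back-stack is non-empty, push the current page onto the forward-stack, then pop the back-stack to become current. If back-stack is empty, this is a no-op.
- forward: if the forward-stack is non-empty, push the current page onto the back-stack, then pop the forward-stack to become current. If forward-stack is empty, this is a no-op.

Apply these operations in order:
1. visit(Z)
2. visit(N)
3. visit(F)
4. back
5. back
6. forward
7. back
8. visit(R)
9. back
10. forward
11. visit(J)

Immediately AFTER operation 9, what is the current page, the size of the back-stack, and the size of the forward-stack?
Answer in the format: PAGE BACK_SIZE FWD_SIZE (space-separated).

After 1 (visit(Z)): cur=Z back=1 fwd=0
After 2 (visit(N)): cur=N back=2 fwd=0
After 3 (visit(F)): cur=F back=3 fwd=0
After 4 (back): cur=N back=2 fwd=1
After 5 (back): cur=Z back=1 fwd=2
After 6 (forward): cur=N back=2 fwd=1
After 7 (back): cur=Z back=1 fwd=2
After 8 (visit(R)): cur=R back=2 fwd=0
After 9 (back): cur=Z back=1 fwd=1

Z 1 1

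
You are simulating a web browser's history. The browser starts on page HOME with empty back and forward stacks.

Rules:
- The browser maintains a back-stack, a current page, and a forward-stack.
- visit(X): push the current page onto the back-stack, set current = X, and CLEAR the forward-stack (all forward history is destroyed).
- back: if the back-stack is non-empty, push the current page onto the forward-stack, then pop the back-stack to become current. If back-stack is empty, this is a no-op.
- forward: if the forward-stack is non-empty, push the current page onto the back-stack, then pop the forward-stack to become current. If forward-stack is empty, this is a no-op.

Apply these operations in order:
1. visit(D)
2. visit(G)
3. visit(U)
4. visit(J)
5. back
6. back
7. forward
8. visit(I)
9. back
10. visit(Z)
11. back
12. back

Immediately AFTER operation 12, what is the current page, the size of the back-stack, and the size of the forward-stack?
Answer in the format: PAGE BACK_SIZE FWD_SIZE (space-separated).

After 1 (visit(D)): cur=D back=1 fwd=0
After 2 (visit(G)): cur=G back=2 fwd=0
After 3 (visit(U)): cur=U back=3 fwd=0
After 4 (visit(J)): cur=J back=4 fwd=0
After 5 (back): cur=U back=3 fwd=1
After 6 (back): cur=G back=2 fwd=2
After 7 (forward): cur=U back=3 fwd=1
After 8 (visit(I)): cur=I back=4 fwd=0
After 9 (back): cur=U back=3 fwd=1
After 10 (visit(Z)): cur=Z back=4 fwd=0
After 11 (back): cur=U back=3 fwd=1
After 12 (back): cur=G back=2 fwd=2

G 2 2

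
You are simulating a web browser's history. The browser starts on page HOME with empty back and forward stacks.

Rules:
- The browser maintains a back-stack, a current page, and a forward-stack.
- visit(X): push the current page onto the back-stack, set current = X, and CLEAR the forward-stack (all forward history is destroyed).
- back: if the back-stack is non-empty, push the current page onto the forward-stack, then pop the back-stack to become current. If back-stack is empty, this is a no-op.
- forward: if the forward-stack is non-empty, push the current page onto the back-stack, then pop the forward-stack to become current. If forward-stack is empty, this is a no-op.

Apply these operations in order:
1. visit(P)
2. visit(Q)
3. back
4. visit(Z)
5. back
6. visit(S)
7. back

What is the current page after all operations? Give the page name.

Answer: P

Derivation:
After 1 (visit(P)): cur=P back=1 fwd=0
After 2 (visit(Q)): cur=Q back=2 fwd=0
After 3 (back): cur=P back=1 fwd=1
After 4 (visit(Z)): cur=Z back=2 fwd=0
After 5 (back): cur=P back=1 fwd=1
After 6 (visit(S)): cur=S back=2 fwd=0
After 7 (back): cur=P back=1 fwd=1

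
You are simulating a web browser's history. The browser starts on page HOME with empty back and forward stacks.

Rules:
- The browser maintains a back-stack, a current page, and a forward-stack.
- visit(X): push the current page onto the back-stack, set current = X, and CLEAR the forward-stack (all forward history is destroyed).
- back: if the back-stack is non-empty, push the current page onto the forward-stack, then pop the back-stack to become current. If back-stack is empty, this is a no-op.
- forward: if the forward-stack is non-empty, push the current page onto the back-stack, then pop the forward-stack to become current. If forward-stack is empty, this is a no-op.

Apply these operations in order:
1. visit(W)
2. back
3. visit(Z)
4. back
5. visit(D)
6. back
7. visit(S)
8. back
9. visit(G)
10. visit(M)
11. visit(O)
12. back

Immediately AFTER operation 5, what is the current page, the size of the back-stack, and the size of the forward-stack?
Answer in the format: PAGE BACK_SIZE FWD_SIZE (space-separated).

After 1 (visit(W)): cur=W back=1 fwd=0
After 2 (back): cur=HOME back=0 fwd=1
After 3 (visit(Z)): cur=Z back=1 fwd=0
After 4 (back): cur=HOME back=0 fwd=1
After 5 (visit(D)): cur=D back=1 fwd=0

D 1 0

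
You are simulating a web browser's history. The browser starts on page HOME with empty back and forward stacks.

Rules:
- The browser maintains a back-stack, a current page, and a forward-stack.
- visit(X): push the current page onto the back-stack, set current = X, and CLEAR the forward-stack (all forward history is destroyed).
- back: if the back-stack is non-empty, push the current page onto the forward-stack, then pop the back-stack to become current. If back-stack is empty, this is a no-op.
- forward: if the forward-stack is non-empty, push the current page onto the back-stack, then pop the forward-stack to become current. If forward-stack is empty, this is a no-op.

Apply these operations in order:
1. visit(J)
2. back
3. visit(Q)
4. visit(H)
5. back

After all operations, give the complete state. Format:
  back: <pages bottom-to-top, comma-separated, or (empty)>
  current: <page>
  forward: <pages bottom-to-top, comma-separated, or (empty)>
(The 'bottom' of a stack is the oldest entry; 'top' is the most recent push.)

After 1 (visit(J)): cur=J back=1 fwd=0
After 2 (back): cur=HOME back=0 fwd=1
After 3 (visit(Q)): cur=Q back=1 fwd=0
After 4 (visit(H)): cur=H back=2 fwd=0
After 5 (back): cur=Q back=1 fwd=1

Answer: back: HOME
current: Q
forward: H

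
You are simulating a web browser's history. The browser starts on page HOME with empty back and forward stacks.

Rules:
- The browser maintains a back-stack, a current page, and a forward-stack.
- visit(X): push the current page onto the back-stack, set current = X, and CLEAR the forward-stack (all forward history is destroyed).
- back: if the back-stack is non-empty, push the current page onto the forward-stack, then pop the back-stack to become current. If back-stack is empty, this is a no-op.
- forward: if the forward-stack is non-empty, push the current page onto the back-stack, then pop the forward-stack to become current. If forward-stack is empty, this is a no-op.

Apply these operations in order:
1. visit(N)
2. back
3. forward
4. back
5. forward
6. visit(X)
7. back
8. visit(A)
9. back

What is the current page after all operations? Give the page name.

After 1 (visit(N)): cur=N back=1 fwd=0
After 2 (back): cur=HOME back=0 fwd=1
After 3 (forward): cur=N back=1 fwd=0
After 4 (back): cur=HOME back=0 fwd=1
After 5 (forward): cur=N back=1 fwd=0
After 6 (visit(X)): cur=X back=2 fwd=0
After 7 (back): cur=N back=1 fwd=1
After 8 (visit(A)): cur=A back=2 fwd=0
After 9 (back): cur=N back=1 fwd=1

Answer: N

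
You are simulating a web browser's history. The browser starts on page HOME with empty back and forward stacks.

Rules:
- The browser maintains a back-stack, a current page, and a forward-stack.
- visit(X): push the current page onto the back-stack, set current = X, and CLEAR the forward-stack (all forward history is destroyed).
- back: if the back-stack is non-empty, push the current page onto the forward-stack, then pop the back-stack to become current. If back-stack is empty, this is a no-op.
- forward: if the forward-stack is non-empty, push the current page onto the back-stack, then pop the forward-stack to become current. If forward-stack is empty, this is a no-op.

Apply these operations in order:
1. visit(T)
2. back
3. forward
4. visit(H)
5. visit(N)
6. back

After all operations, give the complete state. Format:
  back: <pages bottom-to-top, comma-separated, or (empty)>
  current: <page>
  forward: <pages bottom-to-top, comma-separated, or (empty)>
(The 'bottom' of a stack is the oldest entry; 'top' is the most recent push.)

After 1 (visit(T)): cur=T back=1 fwd=0
After 2 (back): cur=HOME back=0 fwd=1
After 3 (forward): cur=T back=1 fwd=0
After 4 (visit(H)): cur=H back=2 fwd=0
After 5 (visit(N)): cur=N back=3 fwd=0
After 6 (back): cur=H back=2 fwd=1

Answer: back: HOME,T
current: H
forward: N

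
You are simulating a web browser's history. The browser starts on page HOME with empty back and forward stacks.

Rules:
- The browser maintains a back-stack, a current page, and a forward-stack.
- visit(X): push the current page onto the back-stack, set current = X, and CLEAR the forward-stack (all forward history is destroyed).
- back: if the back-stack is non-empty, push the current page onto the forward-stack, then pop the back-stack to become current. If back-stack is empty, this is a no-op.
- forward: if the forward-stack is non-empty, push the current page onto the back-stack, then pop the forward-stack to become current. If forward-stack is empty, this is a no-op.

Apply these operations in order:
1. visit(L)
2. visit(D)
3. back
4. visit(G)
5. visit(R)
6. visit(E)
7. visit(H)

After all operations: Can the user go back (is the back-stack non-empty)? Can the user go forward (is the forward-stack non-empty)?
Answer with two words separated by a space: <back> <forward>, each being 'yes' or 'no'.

Answer: yes no

Derivation:
After 1 (visit(L)): cur=L back=1 fwd=0
After 2 (visit(D)): cur=D back=2 fwd=0
After 3 (back): cur=L back=1 fwd=1
After 4 (visit(G)): cur=G back=2 fwd=0
After 5 (visit(R)): cur=R back=3 fwd=0
After 6 (visit(E)): cur=E back=4 fwd=0
After 7 (visit(H)): cur=H back=5 fwd=0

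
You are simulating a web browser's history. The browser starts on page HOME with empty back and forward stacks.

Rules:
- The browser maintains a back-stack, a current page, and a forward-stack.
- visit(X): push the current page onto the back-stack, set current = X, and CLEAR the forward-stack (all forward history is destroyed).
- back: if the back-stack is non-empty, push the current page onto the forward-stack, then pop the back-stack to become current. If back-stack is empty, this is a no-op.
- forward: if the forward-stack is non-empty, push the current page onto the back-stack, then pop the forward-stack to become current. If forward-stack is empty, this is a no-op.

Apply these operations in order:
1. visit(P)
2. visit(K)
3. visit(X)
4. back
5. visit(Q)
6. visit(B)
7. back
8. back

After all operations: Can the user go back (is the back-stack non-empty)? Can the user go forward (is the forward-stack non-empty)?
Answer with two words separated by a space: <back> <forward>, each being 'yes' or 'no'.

Answer: yes yes

Derivation:
After 1 (visit(P)): cur=P back=1 fwd=0
After 2 (visit(K)): cur=K back=2 fwd=0
After 3 (visit(X)): cur=X back=3 fwd=0
After 4 (back): cur=K back=2 fwd=1
After 5 (visit(Q)): cur=Q back=3 fwd=0
After 6 (visit(B)): cur=B back=4 fwd=0
After 7 (back): cur=Q back=3 fwd=1
After 8 (back): cur=K back=2 fwd=2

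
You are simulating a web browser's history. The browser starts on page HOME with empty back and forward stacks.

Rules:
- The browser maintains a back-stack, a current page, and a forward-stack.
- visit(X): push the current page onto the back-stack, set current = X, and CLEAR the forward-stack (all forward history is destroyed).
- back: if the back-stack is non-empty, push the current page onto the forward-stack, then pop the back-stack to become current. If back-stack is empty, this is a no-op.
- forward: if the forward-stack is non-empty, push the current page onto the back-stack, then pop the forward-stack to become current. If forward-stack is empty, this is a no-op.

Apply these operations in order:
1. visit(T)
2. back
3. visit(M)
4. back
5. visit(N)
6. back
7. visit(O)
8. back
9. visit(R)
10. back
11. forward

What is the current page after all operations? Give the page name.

Answer: R

Derivation:
After 1 (visit(T)): cur=T back=1 fwd=0
After 2 (back): cur=HOME back=0 fwd=1
After 3 (visit(M)): cur=M back=1 fwd=0
After 4 (back): cur=HOME back=0 fwd=1
After 5 (visit(N)): cur=N back=1 fwd=0
After 6 (back): cur=HOME back=0 fwd=1
After 7 (visit(O)): cur=O back=1 fwd=0
After 8 (back): cur=HOME back=0 fwd=1
After 9 (visit(R)): cur=R back=1 fwd=0
After 10 (back): cur=HOME back=0 fwd=1
After 11 (forward): cur=R back=1 fwd=0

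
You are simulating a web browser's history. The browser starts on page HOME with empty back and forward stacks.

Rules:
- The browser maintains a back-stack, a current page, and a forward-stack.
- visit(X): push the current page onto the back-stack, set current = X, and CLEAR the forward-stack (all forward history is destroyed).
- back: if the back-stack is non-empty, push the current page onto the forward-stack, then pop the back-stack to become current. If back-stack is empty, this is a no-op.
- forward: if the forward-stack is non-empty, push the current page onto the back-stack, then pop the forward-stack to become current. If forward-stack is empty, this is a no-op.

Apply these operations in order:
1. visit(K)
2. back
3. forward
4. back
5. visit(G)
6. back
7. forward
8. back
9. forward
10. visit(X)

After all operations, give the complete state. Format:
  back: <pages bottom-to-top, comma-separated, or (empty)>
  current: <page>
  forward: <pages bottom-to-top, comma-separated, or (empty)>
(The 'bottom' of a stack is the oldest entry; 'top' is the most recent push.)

Answer: back: HOME,G
current: X
forward: (empty)

Derivation:
After 1 (visit(K)): cur=K back=1 fwd=0
After 2 (back): cur=HOME back=0 fwd=1
After 3 (forward): cur=K back=1 fwd=0
After 4 (back): cur=HOME back=0 fwd=1
After 5 (visit(G)): cur=G back=1 fwd=0
After 6 (back): cur=HOME back=0 fwd=1
After 7 (forward): cur=G back=1 fwd=0
After 8 (back): cur=HOME back=0 fwd=1
After 9 (forward): cur=G back=1 fwd=0
After 10 (visit(X)): cur=X back=2 fwd=0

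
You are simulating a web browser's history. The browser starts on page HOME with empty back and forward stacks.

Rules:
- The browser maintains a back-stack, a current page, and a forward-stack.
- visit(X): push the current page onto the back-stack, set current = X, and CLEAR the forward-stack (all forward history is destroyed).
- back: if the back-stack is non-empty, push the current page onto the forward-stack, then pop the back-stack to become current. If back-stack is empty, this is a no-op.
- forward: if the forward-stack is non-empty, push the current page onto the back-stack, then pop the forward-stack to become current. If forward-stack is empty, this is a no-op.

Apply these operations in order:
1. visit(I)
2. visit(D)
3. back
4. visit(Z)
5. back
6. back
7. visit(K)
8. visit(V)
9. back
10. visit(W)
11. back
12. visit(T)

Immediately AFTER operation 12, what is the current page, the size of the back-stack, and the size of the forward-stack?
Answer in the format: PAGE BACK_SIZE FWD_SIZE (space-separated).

After 1 (visit(I)): cur=I back=1 fwd=0
After 2 (visit(D)): cur=D back=2 fwd=0
After 3 (back): cur=I back=1 fwd=1
After 4 (visit(Z)): cur=Z back=2 fwd=0
After 5 (back): cur=I back=1 fwd=1
After 6 (back): cur=HOME back=0 fwd=2
After 7 (visit(K)): cur=K back=1 fwd=0
After 8 (visit(V)): cur=V back=2 fwd=0
After 9 (back): cur=K back=1 fwd=1
After 10 (visit(W)): cur=W back=2 fwd=0
After 11 (back): cur=K back=1 fwd=1
After 12 (visit(T)): cur=T back=2 fwd=0

T 2 0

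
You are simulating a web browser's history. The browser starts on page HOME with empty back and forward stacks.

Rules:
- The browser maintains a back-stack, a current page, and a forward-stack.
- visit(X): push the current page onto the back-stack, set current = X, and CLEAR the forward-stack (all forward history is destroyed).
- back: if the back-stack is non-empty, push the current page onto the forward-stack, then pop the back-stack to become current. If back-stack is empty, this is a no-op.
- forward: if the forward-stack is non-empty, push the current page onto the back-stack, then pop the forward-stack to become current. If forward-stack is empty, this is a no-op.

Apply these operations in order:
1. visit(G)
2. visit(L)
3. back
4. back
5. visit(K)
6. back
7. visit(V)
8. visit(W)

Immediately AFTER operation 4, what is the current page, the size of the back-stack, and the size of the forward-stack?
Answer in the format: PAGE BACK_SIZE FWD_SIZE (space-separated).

After 1 (visit(G)): cur=G back=1 fwd=0
After 2 (visit(L)): cur=L back=2 fwd=0
After 3 (back): cur=G back=1 fwd=1
After 4 (back): cur=HOME back=0 fwd=2

HOME 0 2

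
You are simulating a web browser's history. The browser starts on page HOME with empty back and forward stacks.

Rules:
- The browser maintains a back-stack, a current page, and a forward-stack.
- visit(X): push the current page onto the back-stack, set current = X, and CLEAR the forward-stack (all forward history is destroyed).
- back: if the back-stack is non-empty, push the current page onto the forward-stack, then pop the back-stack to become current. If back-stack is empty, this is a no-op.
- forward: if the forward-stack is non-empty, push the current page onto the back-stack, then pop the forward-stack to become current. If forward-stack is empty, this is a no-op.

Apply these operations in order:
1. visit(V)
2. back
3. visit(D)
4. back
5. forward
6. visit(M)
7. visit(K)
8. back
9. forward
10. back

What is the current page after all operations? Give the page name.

After 1 (visit(V)): cur=V back=1 fwd=0
After 2 (back): cur=HOME back=0 fwd=1
After 3 (visit(D)): cur=D back=1 fwd=0
After 4 (back): cur=HOME back=0 fwd=1
After 5 (forward): cur=D back=1 fwd=0
After 6 (visit(M)): cur=M back=2 fwd=0
After 7 (visit(K)): cur=K back=3 fwd=0
After 8 (back): cur=M back=2 fwd=1
After 9 (forward): cur=K back=3 fwd=0
After 10 (back): cur=M back=2 fwd=1

Answer: M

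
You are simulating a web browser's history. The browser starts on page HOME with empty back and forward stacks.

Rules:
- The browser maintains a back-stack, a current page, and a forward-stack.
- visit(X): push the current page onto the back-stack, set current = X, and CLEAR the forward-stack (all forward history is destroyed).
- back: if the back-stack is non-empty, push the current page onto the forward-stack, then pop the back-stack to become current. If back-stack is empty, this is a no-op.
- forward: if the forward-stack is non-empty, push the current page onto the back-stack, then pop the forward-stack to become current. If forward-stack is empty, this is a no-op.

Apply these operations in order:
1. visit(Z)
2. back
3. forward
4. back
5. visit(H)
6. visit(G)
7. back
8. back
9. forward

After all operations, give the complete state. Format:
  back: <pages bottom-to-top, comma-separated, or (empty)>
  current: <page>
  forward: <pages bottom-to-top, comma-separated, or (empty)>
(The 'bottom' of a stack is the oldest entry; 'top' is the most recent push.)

After 1 (visit(Z)): cur=Z back=1 fwd=0
After 2 (back): cur=HOME back=0 fwd=1
After 3 (forward): cur=Z back=1 fwd=0
After 4 (back): cur=HOME back=0 fwd=1
After 5 (visit(H)): cur=H back=1 fwd=0
After 6 (visit(G)): cur=G back=2 fwd=0
After 7 (back): cur=H back=1 fwd=1
After 8 (back): cur=HOME back=0 fwd=2
After 9 (forward): cur=H back=1 fwd=1

Answer: back: HOME
current: H
forward: G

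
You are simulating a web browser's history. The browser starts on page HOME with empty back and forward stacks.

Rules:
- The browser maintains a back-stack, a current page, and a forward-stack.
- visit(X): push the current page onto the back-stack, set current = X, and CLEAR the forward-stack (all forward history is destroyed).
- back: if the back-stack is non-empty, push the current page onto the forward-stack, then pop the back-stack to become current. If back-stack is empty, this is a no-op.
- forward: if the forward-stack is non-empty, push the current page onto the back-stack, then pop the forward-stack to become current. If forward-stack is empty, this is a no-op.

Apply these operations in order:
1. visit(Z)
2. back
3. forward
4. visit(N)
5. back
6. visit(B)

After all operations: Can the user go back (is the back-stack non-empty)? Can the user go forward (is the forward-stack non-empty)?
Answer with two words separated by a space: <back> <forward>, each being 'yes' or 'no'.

After 1 (visit(Z)): cur=Z back=1 fwd=0
After 2 (back): cur=HOME back=0 fwd=1
After 3 (forward): cur=Z back=1 fwd=0
After 4 (visit(N)): cur=N back=2 fwd=0
After 5 (back): cur=Z back=1 fwd=1
After 6 (visit(B)): cur=B back=2 fwd=0

Answer: yes no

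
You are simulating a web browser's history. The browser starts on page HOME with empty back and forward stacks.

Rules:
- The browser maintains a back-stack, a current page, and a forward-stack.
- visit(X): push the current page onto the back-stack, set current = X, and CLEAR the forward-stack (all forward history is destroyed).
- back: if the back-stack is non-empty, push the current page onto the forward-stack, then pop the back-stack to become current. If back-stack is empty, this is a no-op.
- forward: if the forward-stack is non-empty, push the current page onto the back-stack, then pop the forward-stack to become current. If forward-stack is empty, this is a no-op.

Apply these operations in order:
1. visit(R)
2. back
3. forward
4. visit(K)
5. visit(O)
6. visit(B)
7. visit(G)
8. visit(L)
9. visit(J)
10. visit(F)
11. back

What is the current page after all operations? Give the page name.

Answer: J

Derivation:
After 1 (visit(R)): cur=R back=1 fwd=0
After 2 (back): cur=HOME back=0 fwd=1
After 3 (forward): cur=R back=1 fwd=0
After 4 (visit(K)): cur=K back=2 fwd=0
After 5 (visit(O)): cur=O back=3 fwd=0
After 6 (visit(B)): cur=B back=4 fwd=0
After 7 (visit(G)): cur=G back=5 fwd=0
After 8 (visit(L)): cur=L back=6 fwd=0
After 9 (visit(J)): cur=J back=7 fwd=0
After 10 (visit(F)): cur=F back=8 fwd=0
After 11 (back): cur=J back=7 fwd=1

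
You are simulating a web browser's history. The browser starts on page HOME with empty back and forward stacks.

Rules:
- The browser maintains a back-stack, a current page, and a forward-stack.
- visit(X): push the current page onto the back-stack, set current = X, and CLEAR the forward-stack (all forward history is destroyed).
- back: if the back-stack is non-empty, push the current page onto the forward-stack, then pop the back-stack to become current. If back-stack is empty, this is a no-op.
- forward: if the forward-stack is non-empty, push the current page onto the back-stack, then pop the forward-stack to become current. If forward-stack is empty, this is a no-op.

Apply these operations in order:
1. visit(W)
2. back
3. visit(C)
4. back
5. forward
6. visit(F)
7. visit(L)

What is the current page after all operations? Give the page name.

Answer: L

Derivation:
After 1 (visit(W)): cur=W back=1 fwd=0
After 2 (back): cur=HOME back=0 fwd=1
After 3 (visit(C)): cur=C back=1 fwd=0
After 4 (back): cur=HOME back=0 fwd=1
After 5 (forward): cur=C back=1 fwd=0
After 6 (visit(F)): cur=F back=2 fwd=0
After 7 (visit(L)): cur=L back=3 fwd=0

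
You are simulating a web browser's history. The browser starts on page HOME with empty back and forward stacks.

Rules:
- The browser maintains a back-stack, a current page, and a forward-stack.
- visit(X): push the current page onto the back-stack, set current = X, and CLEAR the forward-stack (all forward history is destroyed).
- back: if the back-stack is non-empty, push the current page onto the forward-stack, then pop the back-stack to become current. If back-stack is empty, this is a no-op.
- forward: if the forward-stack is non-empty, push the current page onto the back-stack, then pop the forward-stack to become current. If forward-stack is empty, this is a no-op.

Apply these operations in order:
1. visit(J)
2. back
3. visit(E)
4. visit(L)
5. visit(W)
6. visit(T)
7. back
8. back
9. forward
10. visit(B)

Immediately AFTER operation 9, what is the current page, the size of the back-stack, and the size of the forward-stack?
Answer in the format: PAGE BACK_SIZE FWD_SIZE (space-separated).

After 1 (visit(J)): cur=J back=1 fwd=0
After 2 (back): cur=HOME back=0 fwd=1
After 3 (visit(E)): cur=E back=1 fwd=0
After 4 (visit(L)): cur=L back=2 fwd=0
After 5 (visit(W)): cur=W back=3 fwd=0
After 6 (visit(T)): cur=T back=4 fwd=0
After 7 (back): cur=W back=3 fwd=1
After 8 (back): cur=L back=2 fwd=2
After 9 (forward): cur=W back=3 fwd=1

W 3 1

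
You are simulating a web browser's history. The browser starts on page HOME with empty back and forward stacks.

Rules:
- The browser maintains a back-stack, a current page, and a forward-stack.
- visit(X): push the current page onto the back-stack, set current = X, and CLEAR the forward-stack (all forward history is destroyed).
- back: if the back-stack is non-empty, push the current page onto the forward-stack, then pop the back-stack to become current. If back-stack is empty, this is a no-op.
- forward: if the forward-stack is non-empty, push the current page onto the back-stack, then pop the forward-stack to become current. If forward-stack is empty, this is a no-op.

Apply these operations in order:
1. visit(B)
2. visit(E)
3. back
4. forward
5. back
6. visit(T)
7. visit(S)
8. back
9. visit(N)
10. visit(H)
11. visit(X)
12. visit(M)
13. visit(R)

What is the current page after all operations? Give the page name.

Answer: R

Derivation:
After 1 (visit(B)): cur=B back=1 fwd=0
After 2 (visit(E)): cur=E back=2 fwd=0
After 3 (back): cur=B back=1 fwd=1
After 4 (forward): cur=E back=2 fwd=0
After 5 (back): cur=B back=1 fwd=1
After 6 (visit(T)): cur=T back=2 fwd=0
After 7 (visit(S)): cur=S back=3 fwd=0
After 8 (back): cur=T back=2 fwd=1
After 9 (visit(N)): cur=N back=3 fwd=0
After 10 (visit(H)): cur=H back=4 fwd=0
After 11 (visit(X)): cur=X back=5 fwd=0
After 12 (visit(M)): cur=M back=6 fwd=0
After 13 (visit(R)): cur=R back=7 fwd=0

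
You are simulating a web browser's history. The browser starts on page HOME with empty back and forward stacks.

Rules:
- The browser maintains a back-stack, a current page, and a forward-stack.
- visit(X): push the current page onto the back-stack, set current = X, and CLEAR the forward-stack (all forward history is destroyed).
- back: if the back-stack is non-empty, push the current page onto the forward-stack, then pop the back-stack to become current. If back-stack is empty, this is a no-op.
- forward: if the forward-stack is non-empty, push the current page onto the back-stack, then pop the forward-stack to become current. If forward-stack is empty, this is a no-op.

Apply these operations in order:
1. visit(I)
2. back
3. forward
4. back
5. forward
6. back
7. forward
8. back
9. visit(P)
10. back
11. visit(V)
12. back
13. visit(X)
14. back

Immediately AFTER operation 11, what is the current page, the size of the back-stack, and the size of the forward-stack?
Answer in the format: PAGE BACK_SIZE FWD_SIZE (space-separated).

After 1 (visit(I)): cur=I back=1 fwd=0
After 2 (back): cur=HOME back=0 fwd=1
After 3 (forward): cur=I back=1 fwd=0
After 4 (back): cur=HOME back=0 fwd=1
After 5 (forward): cur=I back=1 fwd=0
After 6 (back): cur=HOME back=0 fwd=1
After 7 (forward): cur=I back=1 fwd=0
After 8 (back): cur=HOME back=0 fwd=1
After 9 (visit(P)): cur=P back=1 fwd=0
After 10 (back): cur=HOME back=0 fwd=1
After 11 (visit(V)): cur=V back=1 fwd=0

V 1 0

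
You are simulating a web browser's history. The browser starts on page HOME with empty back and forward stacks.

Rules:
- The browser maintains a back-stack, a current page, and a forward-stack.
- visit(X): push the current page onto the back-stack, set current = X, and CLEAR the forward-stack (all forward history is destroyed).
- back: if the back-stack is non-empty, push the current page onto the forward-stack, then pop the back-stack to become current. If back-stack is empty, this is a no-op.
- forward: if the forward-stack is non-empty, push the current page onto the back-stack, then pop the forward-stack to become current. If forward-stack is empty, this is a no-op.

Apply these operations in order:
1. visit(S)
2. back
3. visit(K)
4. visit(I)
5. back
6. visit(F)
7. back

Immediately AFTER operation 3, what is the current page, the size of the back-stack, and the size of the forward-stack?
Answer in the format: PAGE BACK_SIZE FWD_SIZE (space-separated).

After 1 (visit(S)): cur=S back=1 fwd=0
After 2 (back): cur=HOME back=0 fwd=1
After 3 (visit(K)): cur=K back=1 fwd=0

K 1 0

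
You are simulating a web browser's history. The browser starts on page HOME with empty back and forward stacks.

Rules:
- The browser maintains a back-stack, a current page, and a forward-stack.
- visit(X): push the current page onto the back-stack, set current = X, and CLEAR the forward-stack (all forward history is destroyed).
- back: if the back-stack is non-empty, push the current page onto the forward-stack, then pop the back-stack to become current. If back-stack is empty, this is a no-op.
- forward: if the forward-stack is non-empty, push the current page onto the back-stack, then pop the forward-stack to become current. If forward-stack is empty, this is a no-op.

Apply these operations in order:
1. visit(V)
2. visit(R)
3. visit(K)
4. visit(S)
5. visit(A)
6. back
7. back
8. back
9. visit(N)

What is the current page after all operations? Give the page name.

Answer: N

Derivation:
After 1 (visit(V)): cur=V back=1 fwd=0
After 2 (visit(R)): cur=R back=2 fwd=0
After 3 (visit(K)): cur=K back=3 fwd=0
After 4 (visit(S)): cur=S back=4 fwd=0
After 5 (visit(A)): cur=A back=5 fwd=0
After 6 (back): cur=S back=4 fwd=1
After 7 (back): cur=K back=3 fwd=2
After 8 (back): cur=R back=2 fwd=3
After 9 (visit(N)): cur=N back=3 fwd=0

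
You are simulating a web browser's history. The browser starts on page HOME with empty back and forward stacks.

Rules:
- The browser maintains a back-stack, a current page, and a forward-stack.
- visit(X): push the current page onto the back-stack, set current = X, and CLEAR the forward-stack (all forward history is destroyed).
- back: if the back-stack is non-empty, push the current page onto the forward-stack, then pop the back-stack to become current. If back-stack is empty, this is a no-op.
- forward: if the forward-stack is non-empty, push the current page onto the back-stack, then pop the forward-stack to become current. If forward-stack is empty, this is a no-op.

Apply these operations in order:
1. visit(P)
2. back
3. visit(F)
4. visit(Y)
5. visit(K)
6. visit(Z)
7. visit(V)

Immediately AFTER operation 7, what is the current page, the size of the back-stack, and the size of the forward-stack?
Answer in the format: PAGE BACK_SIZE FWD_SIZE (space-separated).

After 1 (visit(P)): cur=P back=1 fwd=0
After 2 (back): cur=HOME back=0 fwd=1
After 3 (visit(F)): cur=F back=1 fwd=0
After 4 (visit(Y)): cur=Y back=2 fwd=0
After 5 (visit(K)): cur=K back=3 fwd=0
After 6 (visit(Z)): cur=Z back=4 fwd=0
After 7 (visit(V)): cur=V back=5 fwd=0

V 5 0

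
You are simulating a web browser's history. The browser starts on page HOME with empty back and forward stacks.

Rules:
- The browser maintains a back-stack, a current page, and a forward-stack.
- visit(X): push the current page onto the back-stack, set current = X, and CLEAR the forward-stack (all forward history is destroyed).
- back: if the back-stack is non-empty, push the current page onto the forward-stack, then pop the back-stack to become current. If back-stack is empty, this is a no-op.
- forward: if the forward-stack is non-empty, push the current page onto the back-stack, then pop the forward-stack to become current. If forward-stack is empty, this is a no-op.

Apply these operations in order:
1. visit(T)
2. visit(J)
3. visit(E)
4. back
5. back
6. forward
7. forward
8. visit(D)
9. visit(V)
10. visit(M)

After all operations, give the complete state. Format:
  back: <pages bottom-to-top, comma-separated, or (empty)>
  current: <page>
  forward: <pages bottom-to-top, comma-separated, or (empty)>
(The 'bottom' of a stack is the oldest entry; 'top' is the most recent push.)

Answer: back: HOME,T,J,E,D,V
current: M
forward: (empty)

Derivation:
After 1 (visit(T)): cur=T back=1 fwd=0
After 2 (visit(J)): cur=J back=2 fwd=0
After 3 (visit(E)): cur=E back=3 fwd=0
After 4 (back): cur=J back=2 fwd=1
After 5 (back): cur=T back=1 fwd=2
After 6 (forward): cur=J back=2 fwd=1
After 7 (forward): cur=E back=3 fwd=0
After 8 (visit(D)): cur=D back=4 fwd=0
After 9 (visit(V)): cur=V back=5 fwd=0
After 10 (visit(M)): cur=M back=6 fwd=0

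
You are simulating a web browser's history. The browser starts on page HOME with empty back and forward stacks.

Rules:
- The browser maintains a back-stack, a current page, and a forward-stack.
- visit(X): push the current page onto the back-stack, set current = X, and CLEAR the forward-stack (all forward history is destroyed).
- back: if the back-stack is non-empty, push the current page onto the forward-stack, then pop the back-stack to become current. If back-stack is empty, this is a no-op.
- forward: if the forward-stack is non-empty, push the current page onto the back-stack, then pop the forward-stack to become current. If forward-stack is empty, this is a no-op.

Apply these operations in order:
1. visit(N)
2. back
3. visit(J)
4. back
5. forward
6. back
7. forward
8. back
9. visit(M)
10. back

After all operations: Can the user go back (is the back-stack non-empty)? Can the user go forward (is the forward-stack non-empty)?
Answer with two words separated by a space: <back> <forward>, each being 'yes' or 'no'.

After 1 (visit(N)): cur=N back=1 fwd=0
After 2 (back): cur=HOME back=0 fwd=1
After 3 (visit(J)): cur=J back=1 fwd=0
After 4 (back): cur=HOME back=0 fwd=1
After 5 (forward): cur=J back=1 fwd=0
After 6 (back): cur=HOME back=0 fwd=1
After 7 (forward): cur=J back=1 fwd=0
After 8 (back): cur=HOME back=0 fwd=1
After 9 (visit(M)): cur=M back=1 fwd=0
After 10 (back): cur=HOME back=0 fwd=1

Answer: no yes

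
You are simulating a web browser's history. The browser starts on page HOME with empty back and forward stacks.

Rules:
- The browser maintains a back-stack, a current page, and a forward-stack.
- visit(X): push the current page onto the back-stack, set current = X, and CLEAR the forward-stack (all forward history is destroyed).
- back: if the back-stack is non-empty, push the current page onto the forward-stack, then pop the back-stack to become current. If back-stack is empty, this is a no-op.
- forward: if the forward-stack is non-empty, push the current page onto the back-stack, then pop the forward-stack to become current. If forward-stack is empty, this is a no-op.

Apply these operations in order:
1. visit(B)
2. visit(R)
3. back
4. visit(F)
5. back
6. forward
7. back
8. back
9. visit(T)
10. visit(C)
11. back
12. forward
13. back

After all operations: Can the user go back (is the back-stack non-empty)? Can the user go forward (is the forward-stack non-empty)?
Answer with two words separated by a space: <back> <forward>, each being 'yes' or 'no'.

After 1 (visit(B)): cur=B back=1 fwd=0
After 2 (visit(R)): cur=R back=2 fwd=0
After 3 (back): cur=B back=1 fwd=1
After 4 (visit(F)): cur=F back=2 fwd=0
After 5 (back): cur=B back=1 fwd=1
After 6 (forward): cur=F back=2 fwd=0
After 7 (back): cur=B back=1 fwd=1
After 8 (back): cur=HOME back=0 fwd=2
After 9 (visit(T)): cur=T back=1 fwd=0
After 10 (visit(C)): cur=C back=2 fwd=0
After 11 (back): cur=T back=1 fwd=1
After 12 (forward): cur=C back=2 fwd=0
After 13 (back): cur=T back=1 fwd=1

Answer: yes yes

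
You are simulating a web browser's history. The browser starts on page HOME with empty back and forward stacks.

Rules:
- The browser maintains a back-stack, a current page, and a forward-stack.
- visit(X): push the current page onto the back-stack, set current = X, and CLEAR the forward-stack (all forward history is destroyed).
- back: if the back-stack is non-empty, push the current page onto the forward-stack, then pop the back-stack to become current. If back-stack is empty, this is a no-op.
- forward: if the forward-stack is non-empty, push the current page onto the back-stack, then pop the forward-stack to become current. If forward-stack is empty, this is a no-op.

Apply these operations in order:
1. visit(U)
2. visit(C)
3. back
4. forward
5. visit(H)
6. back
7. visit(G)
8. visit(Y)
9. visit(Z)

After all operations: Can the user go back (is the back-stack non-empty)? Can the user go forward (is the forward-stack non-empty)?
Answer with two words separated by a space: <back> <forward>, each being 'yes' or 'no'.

After 1 (visit(U)): cur=U back=1 fwd=0
After 2 (visit(C)): cur=C back=2 fwd=0
After 3 (back): cur=U back=1 fwd=1
After 4 (forward): cur=C back=2 fwd=0
After 5 (visit(H)): cur=H back=3 fwd=0
After 6 (back): cur=C back=2 fwd=1
After 7 (visit(G)): cur=G back=3 fwd=0
After 8 (visit(Y)): cur=Y back=4 fwd=0
After 9 (visit(Z)): cur=Z back=5 fwd=0

Answer: yes no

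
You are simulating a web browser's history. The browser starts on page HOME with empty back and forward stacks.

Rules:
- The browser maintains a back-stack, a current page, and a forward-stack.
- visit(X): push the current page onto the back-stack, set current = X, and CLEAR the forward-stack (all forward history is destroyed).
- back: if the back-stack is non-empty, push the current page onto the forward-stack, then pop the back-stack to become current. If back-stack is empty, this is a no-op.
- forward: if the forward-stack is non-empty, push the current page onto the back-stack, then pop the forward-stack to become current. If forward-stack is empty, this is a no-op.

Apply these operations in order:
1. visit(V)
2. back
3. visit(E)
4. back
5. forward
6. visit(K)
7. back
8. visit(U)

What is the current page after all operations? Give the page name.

Answer: U

Derivation:
After 1 (visit(V)): cur=V back=1 fwd=0
After 2 (back): cur=HOME back=0 fwd=1
After 3 (visit(E)): cur=E back=1 fwd=0
After 4 (back): cur=HOME back=0 fwd=1
After 5 (forward): cur=E back=1 fwd=0
After 6 (visit(K)): cur=K back=2 fwd=0
After 7 (back): cur=E back=1 fwd=1
After 8 (visit(U)): cur=U back=2 fwd=0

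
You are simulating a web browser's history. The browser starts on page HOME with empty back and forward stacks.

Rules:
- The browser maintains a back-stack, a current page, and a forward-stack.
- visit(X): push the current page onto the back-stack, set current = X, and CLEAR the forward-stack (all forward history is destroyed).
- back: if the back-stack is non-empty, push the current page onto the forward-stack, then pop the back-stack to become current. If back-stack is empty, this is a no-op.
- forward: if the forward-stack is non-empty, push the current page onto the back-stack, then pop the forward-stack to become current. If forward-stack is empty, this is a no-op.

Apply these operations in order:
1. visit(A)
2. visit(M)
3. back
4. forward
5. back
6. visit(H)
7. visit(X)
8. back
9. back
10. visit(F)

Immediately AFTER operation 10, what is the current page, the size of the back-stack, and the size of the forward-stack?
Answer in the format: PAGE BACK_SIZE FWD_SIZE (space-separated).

After 1 (visit(A)): cur=A back=1 fwd=0
After 2 (visit(M)): cur=M back=2 fwd=0
After 3 (back): cur=A back=1 fwd=1
After 4 (forward): cur=M back=2 fwd=0
After 5 (back): cur=A back=1 fwd=1
After 6 (visit(H)): cur=H back=2 fwd=0
After 7 (visit(X)): cur=X back=3 fwd=0
After 8 (back): cur=H back=2 fwd=1
After 9 (back): cur=A back=1 fwd=2
After 10 (visit(F)): cur=F back=2 fwd=0

F 2 0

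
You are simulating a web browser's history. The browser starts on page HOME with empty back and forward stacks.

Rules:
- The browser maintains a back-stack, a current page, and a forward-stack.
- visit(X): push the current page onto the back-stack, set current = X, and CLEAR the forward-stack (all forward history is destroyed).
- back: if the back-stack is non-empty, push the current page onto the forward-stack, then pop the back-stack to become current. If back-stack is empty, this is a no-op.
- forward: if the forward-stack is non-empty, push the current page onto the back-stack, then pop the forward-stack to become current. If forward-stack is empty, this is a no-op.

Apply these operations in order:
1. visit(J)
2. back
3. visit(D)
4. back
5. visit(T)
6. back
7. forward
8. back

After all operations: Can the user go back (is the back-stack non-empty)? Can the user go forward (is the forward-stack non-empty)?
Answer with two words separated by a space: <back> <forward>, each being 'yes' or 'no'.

Answer: no yes

Derivation:
After 1 (visit(J)): cur=J back=1 fwd=0
After 2 (back): cur=HOME back=0 fwd=1
After 3 (visit(D)): cur=D back=1 fwd=0
After 4 (back): cur=HOME back=0 fwd=1
After 5 (visit(T)): cur=T back=1 fwd=0
After 6 (back): cur=HOME back=0 fwd=1
After 7 (forward): cur=T back=1 fwd=0
After 8 (back): cur=HOME back=0 fwd=1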